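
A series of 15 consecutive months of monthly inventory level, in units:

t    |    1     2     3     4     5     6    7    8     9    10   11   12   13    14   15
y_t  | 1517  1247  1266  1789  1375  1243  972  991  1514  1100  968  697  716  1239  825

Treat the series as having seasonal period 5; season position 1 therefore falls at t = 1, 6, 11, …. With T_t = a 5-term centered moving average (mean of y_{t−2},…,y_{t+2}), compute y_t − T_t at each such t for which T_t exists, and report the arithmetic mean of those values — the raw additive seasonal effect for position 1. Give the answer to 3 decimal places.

-31.000

Season position 1 occurs at t = 6, 11 (where T_t is defined).
t=6: T_6 = 1274.00000; y_6 − T_6 = 1243 − 1274.00000 = -31.00000
t=11: T_11 = 999.00000; y_11 − T_11 = 968 − 999.00000 = -31.00000
Mean deviation: (-31.00000 + -31.00000) / 2 = -31.000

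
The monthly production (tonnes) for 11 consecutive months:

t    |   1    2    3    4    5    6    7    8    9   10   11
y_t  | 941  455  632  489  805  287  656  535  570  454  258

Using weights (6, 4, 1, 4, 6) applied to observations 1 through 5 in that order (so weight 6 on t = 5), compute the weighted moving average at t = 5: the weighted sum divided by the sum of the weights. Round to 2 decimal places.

708.76

Weighted sum: 6·941 + 4·455 + 1·632 + 4·489 + 6·805 = 5646 + 1820 + 632 + 1956 + 4830 = 14884
Weight total: 6 + 4 + 1 + 4 + 6 = 21
WMA = 14884 / 21 = 708.76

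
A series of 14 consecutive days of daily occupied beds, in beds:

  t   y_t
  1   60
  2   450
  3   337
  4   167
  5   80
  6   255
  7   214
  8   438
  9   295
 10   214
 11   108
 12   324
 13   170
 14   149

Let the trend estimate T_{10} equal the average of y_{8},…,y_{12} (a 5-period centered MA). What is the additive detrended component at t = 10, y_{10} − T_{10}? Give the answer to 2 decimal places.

Trend T_10 = (438 + 295 + 214 + 108 + 324) / 5 = 1379/5 = 275.8000
Detrended value: 214 − 275.8000 = -61.80

-61.80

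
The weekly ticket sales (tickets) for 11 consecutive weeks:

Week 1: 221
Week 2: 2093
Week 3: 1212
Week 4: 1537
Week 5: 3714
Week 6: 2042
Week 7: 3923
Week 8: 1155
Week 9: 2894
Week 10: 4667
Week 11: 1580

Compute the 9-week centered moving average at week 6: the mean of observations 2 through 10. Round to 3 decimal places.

2581.889

Sum of periods 2–10: 2093 + 1212 + 1537 + 3714 + 2042 + 3923 + 1155 + 2894 + 4667 = 23237
Divide by 9: 23237 / 9 = 2581.889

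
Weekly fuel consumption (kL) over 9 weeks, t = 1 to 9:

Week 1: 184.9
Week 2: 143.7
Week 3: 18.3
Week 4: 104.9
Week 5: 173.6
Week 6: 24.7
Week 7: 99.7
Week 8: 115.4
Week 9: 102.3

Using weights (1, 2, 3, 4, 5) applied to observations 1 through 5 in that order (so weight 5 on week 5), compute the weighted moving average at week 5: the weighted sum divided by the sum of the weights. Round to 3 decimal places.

120.987

Weighted sum: 1·184.9 + 2·143.7 + 3·18.3 + 4·104.9 + 5·173.6 = 184.9 + 287.4 + 54.9 + 419.6 + 868.0 = 1814.8
Weight total: 1 + 2 + 3 + 4 + 5 = 15
WMA = 1814.8 / 15 = 120.987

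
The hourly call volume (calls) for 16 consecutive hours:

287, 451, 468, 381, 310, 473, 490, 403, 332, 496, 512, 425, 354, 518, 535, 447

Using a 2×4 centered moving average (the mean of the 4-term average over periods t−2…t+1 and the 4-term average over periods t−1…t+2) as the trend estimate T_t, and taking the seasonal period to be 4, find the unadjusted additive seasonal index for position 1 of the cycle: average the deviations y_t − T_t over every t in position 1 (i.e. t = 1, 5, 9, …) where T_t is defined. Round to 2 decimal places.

Season position 1 occurs at t = 5, 9, 13 (where T_t is defined).
t=5: T_5 = 410.7500; y_5 − T_5 = 310 − 410.7500 = -100.7500
t=9: T_9 = 433.0000; y_9 − T_9 = 332 − 433.0000 = -101.0000
t=13: T_13 = 455.1250; y_13 − T_13 = 354 − 455.1250 = -101.1250
Mean deviation: (-100.7500 + -101.0000 + -101.1250) / 3 = -100.96

-100.96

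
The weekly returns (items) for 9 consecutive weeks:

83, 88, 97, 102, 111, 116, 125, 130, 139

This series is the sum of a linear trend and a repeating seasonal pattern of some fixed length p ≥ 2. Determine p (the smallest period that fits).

First differences y_{t+1} − y_t: 5, 9, 5, 9, 5, 9, …
The difference pattern repeats every 2 terms and not for any smaller step, so p = 2.

2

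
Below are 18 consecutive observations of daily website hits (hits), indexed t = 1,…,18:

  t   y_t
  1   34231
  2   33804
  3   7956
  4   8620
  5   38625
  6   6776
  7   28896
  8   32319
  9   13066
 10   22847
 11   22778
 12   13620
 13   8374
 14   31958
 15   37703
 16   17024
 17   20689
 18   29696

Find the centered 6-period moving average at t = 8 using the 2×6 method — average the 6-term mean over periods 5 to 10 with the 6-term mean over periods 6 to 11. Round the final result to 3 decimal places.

Sum over 5–10: 38625 + 6776 + 28896 + 32319 + 13066 + 22847 = 142529
Sum over 6–11: 6776 + 28896 + 32319 + 13066 + 22847 + 22778 = 126682
CMA at t=8 = (142529 + 126682) / (2·6) = 269211 / 12 = 22434.250

22434.250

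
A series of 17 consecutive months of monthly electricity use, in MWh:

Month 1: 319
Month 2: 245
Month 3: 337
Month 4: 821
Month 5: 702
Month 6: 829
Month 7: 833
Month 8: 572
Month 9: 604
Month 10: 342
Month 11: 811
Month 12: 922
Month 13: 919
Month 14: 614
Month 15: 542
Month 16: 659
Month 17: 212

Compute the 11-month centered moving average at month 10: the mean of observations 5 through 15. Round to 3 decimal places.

Sum of periods 5–15: 702 + 829 + 833 + 572 + 604 + 342 + 811 + 922 + 919 + 614 + 542 = 7690
Divide by 11: 7690 / 11 = 699.091

699.091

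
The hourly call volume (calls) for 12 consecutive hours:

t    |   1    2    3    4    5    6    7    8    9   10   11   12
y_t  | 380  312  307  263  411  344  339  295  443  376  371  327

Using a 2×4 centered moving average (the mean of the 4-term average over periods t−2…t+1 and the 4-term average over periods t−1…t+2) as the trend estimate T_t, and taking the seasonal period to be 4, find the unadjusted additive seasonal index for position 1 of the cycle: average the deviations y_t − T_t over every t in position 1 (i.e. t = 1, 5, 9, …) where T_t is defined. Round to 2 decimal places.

Season position 1 occurs at t = 5, 9 (where T_t is defined).
t=5: T_5 = 335.2500; y_5 − T_5 = 411 − 335.2500 = 75.7500
t=9: T_9 = 367.2500; y_9 − T_9 = 443 − 367.2500 = 75.7500
Mean deviation: (75.7500 + 75.7500) / 2 = 75.75

75.75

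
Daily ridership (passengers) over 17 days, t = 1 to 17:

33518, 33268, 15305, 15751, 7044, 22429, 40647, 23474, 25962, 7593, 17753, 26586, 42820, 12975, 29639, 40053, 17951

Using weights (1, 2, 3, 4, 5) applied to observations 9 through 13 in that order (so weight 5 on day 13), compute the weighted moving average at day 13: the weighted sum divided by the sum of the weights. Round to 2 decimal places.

Weighted sum: 1·25962 + 2·7593 + 3·17753 + 4·26586 + 5·42820 = 25962 + 15186 + 53259 + 106344 + 214100 = 414851
Weight total: 1 + 2 + 3 + 4 + 5 = 15
WMA = 414851 / 15 = 27656.73

27656.73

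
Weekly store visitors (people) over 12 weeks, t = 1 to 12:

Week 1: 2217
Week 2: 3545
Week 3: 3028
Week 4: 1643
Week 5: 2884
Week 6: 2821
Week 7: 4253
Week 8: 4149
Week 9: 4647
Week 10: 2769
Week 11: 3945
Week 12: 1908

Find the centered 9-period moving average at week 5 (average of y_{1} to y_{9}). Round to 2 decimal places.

3243.00

Sum of periods 1–9: 2217 + 3545 + 3028 + 1643 + 2884 + 2821 + 4253 + 4149 + 4647 = 29187
Divide by 9: 29187 / 9 = 3243.00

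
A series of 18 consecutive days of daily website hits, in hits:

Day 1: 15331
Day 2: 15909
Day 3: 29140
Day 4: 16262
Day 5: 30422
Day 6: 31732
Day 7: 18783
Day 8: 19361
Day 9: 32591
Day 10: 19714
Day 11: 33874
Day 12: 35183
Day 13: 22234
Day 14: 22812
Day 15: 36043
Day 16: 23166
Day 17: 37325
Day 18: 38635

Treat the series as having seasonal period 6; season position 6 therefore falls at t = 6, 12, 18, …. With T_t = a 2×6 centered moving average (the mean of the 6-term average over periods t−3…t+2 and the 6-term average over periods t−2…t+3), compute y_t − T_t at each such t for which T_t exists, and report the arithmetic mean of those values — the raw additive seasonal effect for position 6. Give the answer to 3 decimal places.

7160.875

Season position 6 occurs at t = 6, 12 (where T_t is defined).
t=6: T_6 = 24570.91667; y_6 − T_6 = 31732 − 24570.91667 = 7161.08333
t=12: T_12 = 28022.33333; y_12 − T_12 = 35183 − 28022.33333 = 7160.66667
Mean deviation: (7161.08333 + 7160.66667) / 2 = 7160.875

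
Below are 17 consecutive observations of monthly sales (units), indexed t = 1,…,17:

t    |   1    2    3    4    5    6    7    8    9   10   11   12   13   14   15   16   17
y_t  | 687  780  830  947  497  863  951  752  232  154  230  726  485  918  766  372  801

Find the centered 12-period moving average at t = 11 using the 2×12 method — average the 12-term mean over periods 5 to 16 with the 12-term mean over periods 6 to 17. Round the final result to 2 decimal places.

591.50

Sum over 5–16: 497 + 863 + 951 + 752 + 232 + 154 + 230 + 726 + 485 + 918 + 766 + 372 = 6946
Sum over 6–17: 863 + 951 + 752 + 232 + 154 + 230 + 726 + 485 + 918 + 766 + 372 + 801 = 7250
CMA at t=11 = (6946 + 7250) / (2·12) = 14196 / 24 = 591.50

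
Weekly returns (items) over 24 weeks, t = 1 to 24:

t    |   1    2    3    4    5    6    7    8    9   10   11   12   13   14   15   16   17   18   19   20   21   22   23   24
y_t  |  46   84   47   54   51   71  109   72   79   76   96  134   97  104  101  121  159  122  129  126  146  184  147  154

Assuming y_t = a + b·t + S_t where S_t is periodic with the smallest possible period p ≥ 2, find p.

5

First differences y_{t+1} − y_t: 38, -37, 7, -3, 20, 38, -37, 7, -3, 20, 38, -37, …
The difference pattern repeats every 5 terms and not for any smaller step, so p = 5.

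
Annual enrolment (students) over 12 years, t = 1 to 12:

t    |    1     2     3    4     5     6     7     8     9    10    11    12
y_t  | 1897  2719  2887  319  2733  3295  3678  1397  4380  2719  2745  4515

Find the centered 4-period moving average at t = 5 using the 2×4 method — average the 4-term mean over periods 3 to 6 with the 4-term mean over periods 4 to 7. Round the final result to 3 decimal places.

2407.375

Sum over 3–6: 2887 + 319 + 2733 + 3295 = 9234
Sum over 4–7: 319 + 2733 + 3295 + 3678 = 10025
CMA at t=5 = (9234 + 10025) / (2·4) = 19259 / 8 = 2407.375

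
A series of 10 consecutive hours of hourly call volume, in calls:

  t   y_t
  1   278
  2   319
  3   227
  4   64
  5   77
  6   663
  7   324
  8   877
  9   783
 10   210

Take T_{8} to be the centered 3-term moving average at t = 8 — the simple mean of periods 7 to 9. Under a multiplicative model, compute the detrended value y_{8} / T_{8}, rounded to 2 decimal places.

1.33

Trend T_8 = (324 + 877 + 783) / 3 = 1984/3 = 661.3333
Ratio to trend: 877 / 661.3333 = 1.33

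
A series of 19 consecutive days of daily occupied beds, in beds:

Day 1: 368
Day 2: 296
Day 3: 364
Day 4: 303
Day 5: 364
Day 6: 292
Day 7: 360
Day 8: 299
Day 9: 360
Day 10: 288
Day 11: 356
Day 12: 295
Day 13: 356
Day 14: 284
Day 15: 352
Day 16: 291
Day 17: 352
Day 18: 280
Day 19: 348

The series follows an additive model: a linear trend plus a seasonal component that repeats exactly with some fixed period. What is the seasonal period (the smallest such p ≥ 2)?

4

First differences y_{t+1} − y_t: -72, 68, -61, 61, -72, 68, -61, 61, -72, 68, …
The difference pattern repeats every 4 terms and not for any smaller step, so p = 4.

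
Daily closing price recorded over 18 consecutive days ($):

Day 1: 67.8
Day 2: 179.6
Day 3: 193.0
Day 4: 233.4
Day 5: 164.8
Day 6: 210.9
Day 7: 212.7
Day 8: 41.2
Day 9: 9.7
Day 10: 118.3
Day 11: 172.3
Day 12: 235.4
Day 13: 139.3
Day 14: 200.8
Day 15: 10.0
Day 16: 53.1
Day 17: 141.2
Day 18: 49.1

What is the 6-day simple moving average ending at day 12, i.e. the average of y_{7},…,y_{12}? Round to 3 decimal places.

Sum of periods 7–12: 212.7 + 41.2 + 9.7 + 118.3 + 172.3 + 235.4 = 789.6
Divide by 6: 789.6 / 6 = 131.600

131.600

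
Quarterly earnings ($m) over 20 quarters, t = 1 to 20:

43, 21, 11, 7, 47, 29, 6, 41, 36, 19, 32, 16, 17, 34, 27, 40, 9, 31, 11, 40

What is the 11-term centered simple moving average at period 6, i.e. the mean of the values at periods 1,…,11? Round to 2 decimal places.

26.55

Sum of periods 1–11: 43 + 21 + 11 + 7 + 47 + 29 + 6 + 41 + 36 + 19 + 32 = 292
Divide by 11: 292 / 11 = 26.55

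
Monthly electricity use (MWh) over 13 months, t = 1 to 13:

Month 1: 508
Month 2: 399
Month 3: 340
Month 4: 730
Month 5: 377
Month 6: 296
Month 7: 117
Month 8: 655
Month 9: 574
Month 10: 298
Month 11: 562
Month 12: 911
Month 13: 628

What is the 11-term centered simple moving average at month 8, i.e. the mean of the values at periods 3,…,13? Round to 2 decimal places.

Sum of periods 3–13: 340 + 730 + 377 + 296 + 117 + 655 + 574 + 298 + 562 + 911 + 628 = 5488
Divide by 11: 5488 / 11 = 498.91

498.91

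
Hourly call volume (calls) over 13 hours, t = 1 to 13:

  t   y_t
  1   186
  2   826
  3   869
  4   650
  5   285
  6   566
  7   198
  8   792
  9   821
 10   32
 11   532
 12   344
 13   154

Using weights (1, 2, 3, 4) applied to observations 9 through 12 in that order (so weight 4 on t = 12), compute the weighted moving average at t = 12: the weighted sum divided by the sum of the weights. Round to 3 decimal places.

385.700

Weighted sum: 1·821 + 2·32 + 3·532 + 4·344 = 821 + 64 + 1596 + 1376 = 3857
Weight total: 1 + 2 + 3 + 4 = 10
WMA = 3857 / 10 = 385.700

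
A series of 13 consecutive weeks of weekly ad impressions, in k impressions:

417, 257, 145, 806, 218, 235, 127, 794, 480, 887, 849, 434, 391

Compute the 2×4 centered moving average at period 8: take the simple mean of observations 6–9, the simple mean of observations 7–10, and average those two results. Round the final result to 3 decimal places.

Sum over 6–9: 235 + 127 + 794 + 480 = 1636
Sum over 7–10: 127 + 794 + 480 + 887 = 2288
CMA at t=8 = (1636 + 2288) / (2·4) = 3924 / 8 = 490.500

490.500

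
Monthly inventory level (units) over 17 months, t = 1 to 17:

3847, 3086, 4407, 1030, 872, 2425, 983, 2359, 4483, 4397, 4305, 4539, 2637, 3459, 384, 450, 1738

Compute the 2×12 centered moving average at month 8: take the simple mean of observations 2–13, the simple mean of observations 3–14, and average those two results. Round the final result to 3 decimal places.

Sum over 2–13: 3086 + 4407 + 1030 + 872 + 2425 + 983 + 2359 + 4483 + 4397 + 4305 + 4539 + 2637 = 35523
Sum over 3–14: 4407 + 1030 + 872 + 2425 + 983 + 2359 + 4483 + 4397 + 4305 + 4539 + 2637 + 3459 = 35896
CMA at t=8 = (35523 + 35896) / (2·12) = 71419 / 24 = 2975.792

2975.792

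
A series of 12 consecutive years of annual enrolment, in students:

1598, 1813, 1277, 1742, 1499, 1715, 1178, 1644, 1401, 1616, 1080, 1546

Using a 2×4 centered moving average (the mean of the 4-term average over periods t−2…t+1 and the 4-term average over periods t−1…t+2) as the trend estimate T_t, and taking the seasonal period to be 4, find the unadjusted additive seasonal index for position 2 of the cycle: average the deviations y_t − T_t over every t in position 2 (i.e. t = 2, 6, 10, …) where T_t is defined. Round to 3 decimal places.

Season position 2 occurs at t = 6, 10 (where T_t is defined).
t=6: T_6 = 1521.25000; y_6 − T_6 = 1715 − 1521.25000 = 193.75000
t=10: T_10 = 1423.00000; y_10 − T_10 = 1616 − 1423.00000 = 193.00000
Mean deviation: (193.75000 + 193.00000) / 2 = 193.375

193.375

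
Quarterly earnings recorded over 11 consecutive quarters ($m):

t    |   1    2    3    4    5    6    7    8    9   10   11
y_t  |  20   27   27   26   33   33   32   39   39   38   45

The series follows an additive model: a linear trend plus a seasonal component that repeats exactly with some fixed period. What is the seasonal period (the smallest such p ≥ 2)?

First differences y_{t+1} − y_t: 7, 0, -1, 7, 0, -1, 7, 0, …
The difference pattern repeats every 3 terms and not for any smaller step, so p = 3.

3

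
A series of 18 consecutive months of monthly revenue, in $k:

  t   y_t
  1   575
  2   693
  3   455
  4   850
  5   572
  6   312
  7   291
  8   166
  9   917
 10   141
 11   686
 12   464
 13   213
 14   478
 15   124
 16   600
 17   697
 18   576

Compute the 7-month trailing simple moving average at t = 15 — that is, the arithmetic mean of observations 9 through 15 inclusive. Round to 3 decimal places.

431.857

Sum of periods 9–15: 917 + 141 + 686 + 464 + 213 + 478 + 124 = 3023
Divide by 7: 3023 / 7 = 431.857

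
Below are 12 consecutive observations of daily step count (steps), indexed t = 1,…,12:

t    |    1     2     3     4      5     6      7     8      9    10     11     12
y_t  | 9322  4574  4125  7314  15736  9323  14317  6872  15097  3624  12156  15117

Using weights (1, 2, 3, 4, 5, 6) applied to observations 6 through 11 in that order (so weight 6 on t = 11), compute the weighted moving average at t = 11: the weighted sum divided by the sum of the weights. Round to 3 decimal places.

Weighted sum: 1·9323 + 2·14317 + 3·6872 + 4·15097 + 5·3624 + 6·12156 = 9323 + 28634 + 20616 + 60388 + 18120 + 72936 = 210017
Weight total: 1 + 2 + 3 + 4 + 5 + 6 = 21
WMA = 210017 / 21 = 10000.810

10000.810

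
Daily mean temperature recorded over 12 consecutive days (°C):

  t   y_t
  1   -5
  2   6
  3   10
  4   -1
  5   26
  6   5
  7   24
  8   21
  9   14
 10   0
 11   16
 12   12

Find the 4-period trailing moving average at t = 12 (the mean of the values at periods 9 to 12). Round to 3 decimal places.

Sum of periods 9–12: 14 + 0 + 16 + 12 = 42
Divide by 4: 42 / 4 = 10.500

10.500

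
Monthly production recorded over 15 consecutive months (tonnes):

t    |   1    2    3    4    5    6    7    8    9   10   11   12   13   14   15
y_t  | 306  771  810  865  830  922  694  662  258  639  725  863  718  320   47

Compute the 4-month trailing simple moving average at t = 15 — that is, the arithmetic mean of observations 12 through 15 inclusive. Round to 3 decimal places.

Sum of periods 12–15: 863 + 718 + 320 + 47 = 1948
Divide by 4: 1948 / 4 = 487.000

487.000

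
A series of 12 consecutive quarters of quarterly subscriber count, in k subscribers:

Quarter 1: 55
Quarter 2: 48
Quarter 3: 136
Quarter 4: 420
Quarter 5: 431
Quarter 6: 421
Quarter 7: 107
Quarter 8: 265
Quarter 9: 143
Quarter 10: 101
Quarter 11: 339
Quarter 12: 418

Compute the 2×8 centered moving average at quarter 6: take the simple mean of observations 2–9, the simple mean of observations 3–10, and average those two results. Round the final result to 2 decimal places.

249.69

Sum over 2–9: 48 + 136 + 420 + 431 + 421 + 107 + 265 + 143 = 1971
Sum over 3–10: 136 + 420 + 431 + 421 + 107 + 265 + 143 + 101 = 2024
CMA at t=6 = (1971 + 2024) / (2·8) = 3995 / 16 = 249.69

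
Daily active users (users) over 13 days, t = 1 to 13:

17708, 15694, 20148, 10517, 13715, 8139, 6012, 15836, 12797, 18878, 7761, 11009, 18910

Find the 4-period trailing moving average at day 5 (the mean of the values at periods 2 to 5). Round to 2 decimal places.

Sum of periods 2–5: 15694 + 20148 + 10517 + 13715 = 60074
Divide by 4: 60074 / 4 = 15018.50

15018.50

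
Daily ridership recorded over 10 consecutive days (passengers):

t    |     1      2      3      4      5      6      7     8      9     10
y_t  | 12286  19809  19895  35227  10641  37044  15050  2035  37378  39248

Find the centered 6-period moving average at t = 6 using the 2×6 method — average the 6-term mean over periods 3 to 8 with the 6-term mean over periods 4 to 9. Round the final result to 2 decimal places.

Sum over 3–8: 19895 + 35227 + 10641 + 37044 + 15050 + 2035 = 119892
Sum over 4–9: 35227 + 10641 + 37044 + 15050 + 2035 + 37378 = 137375
CMA at t=6 = (119892 + 137375) / (2·6) = 257267 / 12 = 21438.92

21438.92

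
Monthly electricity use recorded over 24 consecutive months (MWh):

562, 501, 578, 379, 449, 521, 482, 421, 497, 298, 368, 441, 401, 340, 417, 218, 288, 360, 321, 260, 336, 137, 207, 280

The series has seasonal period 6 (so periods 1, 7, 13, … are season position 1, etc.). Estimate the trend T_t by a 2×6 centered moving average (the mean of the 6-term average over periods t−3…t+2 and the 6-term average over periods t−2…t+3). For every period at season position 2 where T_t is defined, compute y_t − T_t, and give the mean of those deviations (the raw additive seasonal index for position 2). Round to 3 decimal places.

-17.111

Season position 2 occurs at t = 8, 14, 20 (where T_t is defined).
t=8: T_8 = 437.91667; y_8 − T_8 = 421 − 437.91667 = -16.91667
t=14: T_14 = 357.50000; y_14 − T_14 = 340 − 357.50000 = -17.50000
t=20: T_20 = 276.91667; y_20 − T_20 = 260 − 276.91667 = -16.91667
Mean deviation: (-16.91667 + -17.50000 + -16.91667) / 3 = -17.111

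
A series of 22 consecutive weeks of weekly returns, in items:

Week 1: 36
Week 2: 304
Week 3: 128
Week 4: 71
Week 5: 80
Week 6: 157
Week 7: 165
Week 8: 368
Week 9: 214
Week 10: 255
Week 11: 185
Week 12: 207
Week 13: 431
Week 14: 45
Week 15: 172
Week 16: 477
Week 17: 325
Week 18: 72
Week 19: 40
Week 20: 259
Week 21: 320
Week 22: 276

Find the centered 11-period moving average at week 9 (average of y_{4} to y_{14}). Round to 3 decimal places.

198.000

Sum of periods 4–14: 71 + 80 + 157 + 165 + 368 + 214 + 255 + 185 + 207 + 431 + 45 = 2178
Divide by 11: 2178 / 11 = 198.000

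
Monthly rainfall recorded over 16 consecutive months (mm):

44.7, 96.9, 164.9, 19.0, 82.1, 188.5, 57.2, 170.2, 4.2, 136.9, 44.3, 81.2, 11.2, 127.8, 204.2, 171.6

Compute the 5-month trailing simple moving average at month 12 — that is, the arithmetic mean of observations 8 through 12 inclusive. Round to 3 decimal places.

87.360

Sum of periods 8–12: 170.2 + 4.2 + 136.9 + 44.3 + 81.2 = 436.8
Divide by 5: 436.8 / 5 = 87.360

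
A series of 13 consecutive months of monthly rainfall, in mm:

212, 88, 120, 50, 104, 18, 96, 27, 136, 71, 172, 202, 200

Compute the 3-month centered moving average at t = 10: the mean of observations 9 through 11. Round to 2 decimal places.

Sum of periods 9–11: 136 + 71 + 172 = 379
Divide by 3: 379 / 3 = 126.33

126.33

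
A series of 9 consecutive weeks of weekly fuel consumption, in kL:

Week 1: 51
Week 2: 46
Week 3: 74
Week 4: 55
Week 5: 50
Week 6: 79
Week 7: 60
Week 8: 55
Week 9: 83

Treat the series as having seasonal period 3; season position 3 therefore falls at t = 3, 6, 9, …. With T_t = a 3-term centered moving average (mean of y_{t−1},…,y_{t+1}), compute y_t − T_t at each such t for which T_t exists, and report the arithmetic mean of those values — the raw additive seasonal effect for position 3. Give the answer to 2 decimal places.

Season position 3 occurs at t = 3, 6 (where T_t is defined).
t=3: T_3 = 58.3333; y_3 − T_3 = 74 − 58.3333 = 15.6667
t=6: T_6 = 63.0000; y_6 − T_6 = 79 − 63.0000 = 16.0000
Mean deviation: (15.6667 + 16.0000) / 2 = 15.83

15.83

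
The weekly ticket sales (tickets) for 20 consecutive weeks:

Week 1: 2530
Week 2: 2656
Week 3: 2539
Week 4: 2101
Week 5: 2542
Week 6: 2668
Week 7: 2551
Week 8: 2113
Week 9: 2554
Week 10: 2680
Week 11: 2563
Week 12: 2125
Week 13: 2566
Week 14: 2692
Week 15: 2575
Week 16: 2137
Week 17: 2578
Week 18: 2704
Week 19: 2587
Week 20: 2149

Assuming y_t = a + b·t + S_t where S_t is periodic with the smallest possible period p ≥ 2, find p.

4

First differences y_{t+1} − y_t: 126, -117, -438, 441, 126, -117, -438, 441, 126, -117, …
The difference pattern repeats every 4 terms and not for any smaller step, so p = 4.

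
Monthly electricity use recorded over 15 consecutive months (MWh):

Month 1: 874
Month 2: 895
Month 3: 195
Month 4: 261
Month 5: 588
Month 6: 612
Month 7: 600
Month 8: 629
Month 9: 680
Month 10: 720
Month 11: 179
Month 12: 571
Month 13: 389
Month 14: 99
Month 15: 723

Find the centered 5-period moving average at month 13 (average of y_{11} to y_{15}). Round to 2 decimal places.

Sum of periods 11–15: 179 + 571 + 389 + 99 + 723 = 1961
Divide by 5: 1961 / 5 = 392.20

392.20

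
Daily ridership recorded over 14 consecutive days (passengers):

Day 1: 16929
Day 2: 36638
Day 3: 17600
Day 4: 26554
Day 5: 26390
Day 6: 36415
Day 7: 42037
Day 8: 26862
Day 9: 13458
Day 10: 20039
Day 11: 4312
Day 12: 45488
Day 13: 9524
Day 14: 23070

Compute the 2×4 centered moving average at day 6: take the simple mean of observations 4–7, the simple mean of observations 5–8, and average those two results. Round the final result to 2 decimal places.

Sum over 4–7: 26554 + 26390 + 36415 + 42037 = 131396
Sum over 5–8: 26390 + 36415 + 42037 + 26862 = 131704
CMA at t=6 = (131396 + 131704) / (2·4) = 263100 / 8 = 32887.50

32887.50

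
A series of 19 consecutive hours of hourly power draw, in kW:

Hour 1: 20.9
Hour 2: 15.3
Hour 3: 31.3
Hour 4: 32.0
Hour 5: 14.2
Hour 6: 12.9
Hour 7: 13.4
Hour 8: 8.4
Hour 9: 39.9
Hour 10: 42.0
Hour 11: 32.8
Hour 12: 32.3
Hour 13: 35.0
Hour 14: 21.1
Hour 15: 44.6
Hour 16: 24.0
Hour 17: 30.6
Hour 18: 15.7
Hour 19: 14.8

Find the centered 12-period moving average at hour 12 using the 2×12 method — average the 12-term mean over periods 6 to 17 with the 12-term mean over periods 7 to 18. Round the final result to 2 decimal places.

Sum over 6–17: 12.9 + 13.4 + 8.4 + 39.9 + 42.0 + 32.8 + 32.3 + 35.0 + 21.1 + 44.6 + 24.0 + 30.6 = 337.0
Sum over 7–18: 13.4 + 8.4 + 39.9 + 42.0 + 32.8 + 32.3 + 35.0 + 21.1 + 44.6 + 24.0 + 30.6 + 15.7 = 339.8
CMA at t=12 = (337.0 + 339.8) / (2·12) = 676.8 / 24 = 28.20

28.20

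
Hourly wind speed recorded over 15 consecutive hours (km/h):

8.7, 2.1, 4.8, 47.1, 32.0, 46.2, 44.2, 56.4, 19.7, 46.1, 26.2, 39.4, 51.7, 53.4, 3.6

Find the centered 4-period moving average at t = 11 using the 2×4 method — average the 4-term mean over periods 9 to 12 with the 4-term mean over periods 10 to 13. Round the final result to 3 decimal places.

Sum over 9–12: 19.7 + 46.1 + 26.2 + 39.4 = 131.4
Sum over 10–13: 46.1 + 26.2 + 39.4 + 51.7 = 163.4
CMA at t=11 = (131.4 + 163.4) / (2·4) = 294.8 / 8 = 36.850

36.850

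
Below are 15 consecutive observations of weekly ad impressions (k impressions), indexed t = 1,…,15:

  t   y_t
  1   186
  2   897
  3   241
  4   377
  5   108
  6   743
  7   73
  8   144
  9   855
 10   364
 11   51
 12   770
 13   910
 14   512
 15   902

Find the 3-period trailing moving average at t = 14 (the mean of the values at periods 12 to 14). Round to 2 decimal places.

Sum of periods 12–14: 770 + 910 + 512 = 2192
Divide by 3: 2192 / 3 = 730.67

730.67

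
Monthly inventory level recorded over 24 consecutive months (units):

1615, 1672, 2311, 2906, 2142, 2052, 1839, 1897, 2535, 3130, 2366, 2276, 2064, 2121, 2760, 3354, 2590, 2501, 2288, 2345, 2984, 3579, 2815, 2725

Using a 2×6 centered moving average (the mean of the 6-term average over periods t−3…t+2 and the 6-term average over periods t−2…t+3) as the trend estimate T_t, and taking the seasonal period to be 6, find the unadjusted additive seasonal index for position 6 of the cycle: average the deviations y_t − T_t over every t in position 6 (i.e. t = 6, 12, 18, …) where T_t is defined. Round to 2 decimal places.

Season position 6 occurs at t = 6, 12, 18 (where T_t is defined).
t=6: T_6 = 2209.8333; y_6 − T_6 = 2052 − 2209.8333 = -157.8333
t=12: T_12 = 2434.0833; y_12 − T_12 = 2276 − 2434.0833 = -158.0833
t=18: T_18 = 2658.3333; y_18 − T_18 = 2501 − 2658.3333 = -157.3333
Mean deviation: (-157.8333 + -158.0833 + -157.3333) / 3 = -157.75

-157.75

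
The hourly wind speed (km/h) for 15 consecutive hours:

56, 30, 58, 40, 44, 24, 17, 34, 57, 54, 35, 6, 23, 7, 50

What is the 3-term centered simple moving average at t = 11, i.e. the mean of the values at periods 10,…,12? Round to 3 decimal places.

31.667

Sum of periods 10–12: 54 + 35 + 6 = 95
Divide by 3: 95 / 3 = 31.667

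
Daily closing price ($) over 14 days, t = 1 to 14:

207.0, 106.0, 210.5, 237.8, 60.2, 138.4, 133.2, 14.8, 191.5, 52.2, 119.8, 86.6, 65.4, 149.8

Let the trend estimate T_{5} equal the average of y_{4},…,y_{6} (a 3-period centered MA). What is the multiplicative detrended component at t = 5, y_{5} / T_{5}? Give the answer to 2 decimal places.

0.41

Trend T_5 = (237.8 + 60.2 + 138.4) / 3 = 436.4/3 = 145.4667
Ratio to trend: 60.2 / 145.4667 = 0.41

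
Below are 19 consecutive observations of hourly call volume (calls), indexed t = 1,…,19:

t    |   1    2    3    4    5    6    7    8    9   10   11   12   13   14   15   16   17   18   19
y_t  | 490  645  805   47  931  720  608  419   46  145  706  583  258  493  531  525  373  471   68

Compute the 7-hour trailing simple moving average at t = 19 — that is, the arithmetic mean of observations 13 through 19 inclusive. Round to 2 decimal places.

Sum of periods 13–19: 258 + 493 + 531 + 525 + 373 + 471 + 68 = 2719
Divide by 7: 2719 / 7 = 388.43

388.43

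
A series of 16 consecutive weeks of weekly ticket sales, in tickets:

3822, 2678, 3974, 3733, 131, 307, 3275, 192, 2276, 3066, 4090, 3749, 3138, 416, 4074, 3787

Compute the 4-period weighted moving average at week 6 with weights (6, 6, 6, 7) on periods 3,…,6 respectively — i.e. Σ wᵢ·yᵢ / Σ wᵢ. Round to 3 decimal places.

1967.080

Weighted sum: 6·3974 + 6·3733 + 6·131 + 7·307 = 23844 + 22398 + 786 + 2149 = 49177
Weight total: 6 + 6 + 6 + 7 = 25
WMA = 49177 / 25 = 1967.080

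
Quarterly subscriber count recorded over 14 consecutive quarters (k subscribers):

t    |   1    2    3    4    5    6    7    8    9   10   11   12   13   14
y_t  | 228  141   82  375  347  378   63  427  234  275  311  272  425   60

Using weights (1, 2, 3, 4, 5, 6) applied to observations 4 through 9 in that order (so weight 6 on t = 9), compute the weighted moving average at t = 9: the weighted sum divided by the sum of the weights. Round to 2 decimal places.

285.43

Weighted sum: 1·375 + 2·347 + 3·378 + 4·63 + 5·427 + 6·234 = 375 + 694 + 1134 + 252 + 2135 + 1404 = 5994
Weight total: 1 + 2 + 3 + 4 + 5 + 6 = 21
WMA = 5994 / 21 = 285.43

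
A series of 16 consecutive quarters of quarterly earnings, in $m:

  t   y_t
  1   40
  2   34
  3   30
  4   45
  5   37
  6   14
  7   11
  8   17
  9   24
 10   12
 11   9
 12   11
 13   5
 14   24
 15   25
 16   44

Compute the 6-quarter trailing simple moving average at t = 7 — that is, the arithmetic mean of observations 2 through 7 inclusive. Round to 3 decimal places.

28.500

Sum of periods 2–7: 34 + 30 + 45 + 37 + 14 + 11 = 171
Divide by 6: 171 / 6 = 28.500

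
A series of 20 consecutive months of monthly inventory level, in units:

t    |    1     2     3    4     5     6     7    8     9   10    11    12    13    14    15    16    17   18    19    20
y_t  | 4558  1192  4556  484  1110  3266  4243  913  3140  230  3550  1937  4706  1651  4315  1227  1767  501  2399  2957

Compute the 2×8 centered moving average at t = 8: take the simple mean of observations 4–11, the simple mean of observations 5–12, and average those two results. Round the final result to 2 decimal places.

Sum over 4–11: 484 + 1110 + 3266 + 4243 + 913 + 3140 + 230 + 3550 = 16936
Sum over 5–12: 1110 + 3266 + 4243 + 913 + 3140 + 230 + 3550 + 1937 = 18389
CMA at t=8 = (16936 + 18389) / (2·8) = 35325 / 16 = 2207.81

2207.81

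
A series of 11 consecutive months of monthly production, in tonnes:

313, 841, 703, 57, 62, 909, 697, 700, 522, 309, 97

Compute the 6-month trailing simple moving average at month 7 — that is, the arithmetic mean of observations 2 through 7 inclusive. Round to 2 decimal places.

Sum of periods 2–7: 841 + 703 + 57 + 62 + 909 + 697 = 3269
Divide by 6: 3269 / 6 = 544.83

544.83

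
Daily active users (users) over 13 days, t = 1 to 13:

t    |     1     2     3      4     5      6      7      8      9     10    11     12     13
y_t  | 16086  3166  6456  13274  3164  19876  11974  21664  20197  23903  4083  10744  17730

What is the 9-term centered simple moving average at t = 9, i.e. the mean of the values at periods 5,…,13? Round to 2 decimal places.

Sum of periods 5–13: 3164 + 19876 + 11974 + 21664 + 20197 + 23903 + 4083 + 10744 + 17730 = 133335
Divide by 9: 133335 / 9 = 14815.00

14815.00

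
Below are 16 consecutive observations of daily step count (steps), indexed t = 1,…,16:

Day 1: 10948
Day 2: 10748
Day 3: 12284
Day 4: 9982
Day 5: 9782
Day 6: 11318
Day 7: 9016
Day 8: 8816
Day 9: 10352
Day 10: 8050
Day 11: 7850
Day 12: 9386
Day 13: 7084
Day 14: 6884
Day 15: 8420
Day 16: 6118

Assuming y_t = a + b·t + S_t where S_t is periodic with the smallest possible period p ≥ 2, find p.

3

First differences y_{t+1} − y_t: -200, 1536, -2302, -200, 1536, -2302, -200, 1536, …
The difference pattern repeats every 3 terms and not for any smaller step, so p = 3.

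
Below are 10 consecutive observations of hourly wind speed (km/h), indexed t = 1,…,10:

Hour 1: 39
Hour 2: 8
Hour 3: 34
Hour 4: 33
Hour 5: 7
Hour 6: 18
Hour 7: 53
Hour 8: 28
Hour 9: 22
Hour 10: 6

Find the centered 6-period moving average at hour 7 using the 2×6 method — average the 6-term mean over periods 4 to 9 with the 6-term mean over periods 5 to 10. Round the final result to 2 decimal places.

24.58

Sum over 4–9: 33 + 7 + 18 + 53 + 28 + 22 = 161
Sum over 5–10: 7 + 18 + 53 + 28 + 22 + 6 = 134
CMA at t=7 = (161 + 134) / (2·6) = 295 / 12 = 24.58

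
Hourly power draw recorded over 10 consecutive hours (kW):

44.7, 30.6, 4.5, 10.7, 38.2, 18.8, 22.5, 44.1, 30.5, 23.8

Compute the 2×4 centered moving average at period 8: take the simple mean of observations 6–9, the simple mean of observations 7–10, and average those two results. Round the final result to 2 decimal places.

29.60

Sum over 6–9: 18.8 + 22.5 + 44.1 + 30.5 = 115.9
Sum over 7–10: 22.5 + 44.1 + 30.5 + 23.8 = 120.9
CMA at t=8 = (115.9 + 120.9) / (2·4) = 236.8 / 8 = 29.60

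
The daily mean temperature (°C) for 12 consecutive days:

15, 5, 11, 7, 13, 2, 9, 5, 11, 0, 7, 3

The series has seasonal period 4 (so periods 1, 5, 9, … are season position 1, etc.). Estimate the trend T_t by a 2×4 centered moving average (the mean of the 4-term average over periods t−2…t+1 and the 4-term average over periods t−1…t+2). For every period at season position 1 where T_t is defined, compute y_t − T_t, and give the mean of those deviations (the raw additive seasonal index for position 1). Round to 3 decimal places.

Season position 1 occurs at t = 5, 9 (where T_t is defined).
t=5: T_5 = 8.00000; y_5 − T_5 = 13 − 8.00000 = 5.00000
t=9: T_9 = 6.00000; y_9 − T_9 = 11 − 6.00000 = 5.00000
Mean deviation: (5.00000 + 5.00000) / 2 = 5.000

5.000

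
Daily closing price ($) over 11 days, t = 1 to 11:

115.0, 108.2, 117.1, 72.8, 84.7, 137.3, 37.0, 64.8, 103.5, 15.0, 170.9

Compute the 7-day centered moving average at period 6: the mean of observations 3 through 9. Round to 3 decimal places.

Sum of periods 3–9: 117.1 + 72.8 + 84.7 + 137.3 + 37.0 + 64.8 + 103.5 = 617.2
Divide by 7: 617.2 / 7 = 88.171

88.171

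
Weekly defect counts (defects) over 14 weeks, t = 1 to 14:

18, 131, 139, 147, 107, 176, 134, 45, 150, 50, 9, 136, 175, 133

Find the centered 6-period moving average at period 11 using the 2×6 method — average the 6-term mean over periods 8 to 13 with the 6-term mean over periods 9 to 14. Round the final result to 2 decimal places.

101.50

Sum over 8–13: 45 + 150 + 50 + 9 + 136 + 175 = 565
Sum over 9–14: 150 + 50 + 9 + 136 + 175 + 133 = 653
CMA at t=11 = (565 + 653) / (2·6) = 1218 / 12 = 101.50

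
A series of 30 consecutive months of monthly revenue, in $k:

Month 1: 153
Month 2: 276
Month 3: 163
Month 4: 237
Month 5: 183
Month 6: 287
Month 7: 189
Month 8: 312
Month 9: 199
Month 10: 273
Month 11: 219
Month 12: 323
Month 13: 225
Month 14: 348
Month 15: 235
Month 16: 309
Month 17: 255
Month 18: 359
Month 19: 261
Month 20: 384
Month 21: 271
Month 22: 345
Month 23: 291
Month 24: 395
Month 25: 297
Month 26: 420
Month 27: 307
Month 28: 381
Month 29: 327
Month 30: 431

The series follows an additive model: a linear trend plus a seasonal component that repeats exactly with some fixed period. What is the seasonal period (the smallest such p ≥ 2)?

6

First differences y_{t+1} − y_t: 123, -113, 74, -54, 104, -98, 123, -113, 74, -54, 104, -98, 123, -113, …
The difference pattern repeats every 6 terms and not for any smaller step, so p = 6.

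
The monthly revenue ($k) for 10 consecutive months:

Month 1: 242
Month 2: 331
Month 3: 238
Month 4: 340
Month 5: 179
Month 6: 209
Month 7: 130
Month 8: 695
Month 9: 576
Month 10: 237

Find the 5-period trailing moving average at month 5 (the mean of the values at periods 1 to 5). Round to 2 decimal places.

266.00

Sum of periods 1–5: 242 + 331 + 238 + 340 + 179 = 1330
Divide by 5: 1330 / 5 = 266.00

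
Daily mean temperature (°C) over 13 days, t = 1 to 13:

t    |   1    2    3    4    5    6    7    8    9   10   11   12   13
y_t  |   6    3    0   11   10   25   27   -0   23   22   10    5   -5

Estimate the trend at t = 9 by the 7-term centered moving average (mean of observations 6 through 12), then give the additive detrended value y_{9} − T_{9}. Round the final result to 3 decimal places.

Trend T_9 = (25 + 27 + (-0) + 23 + 22 + 10 + 5) / 7 = 112/7 = 16.00000
Detrended value: 23 − 16.00000 = 7.000

7.000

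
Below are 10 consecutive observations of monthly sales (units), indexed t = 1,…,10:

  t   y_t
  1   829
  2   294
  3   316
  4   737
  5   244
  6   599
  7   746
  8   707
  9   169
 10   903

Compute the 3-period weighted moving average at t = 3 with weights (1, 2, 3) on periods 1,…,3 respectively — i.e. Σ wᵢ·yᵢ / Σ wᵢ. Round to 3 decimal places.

Weighted sum: 1·829 + 2·294 + 3·316 = 829 + 588 + 948 = 2365
Weight total: 1 + 2 + 3 = 6
WMA = 2365 / 6 = 394.167

394.167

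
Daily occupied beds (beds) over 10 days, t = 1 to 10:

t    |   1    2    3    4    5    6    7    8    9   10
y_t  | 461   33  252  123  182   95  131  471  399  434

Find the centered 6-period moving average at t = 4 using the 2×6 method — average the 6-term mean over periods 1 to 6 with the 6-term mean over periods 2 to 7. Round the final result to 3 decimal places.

163.500

Sum over 1–6: 461 + 33 + 252 + 123 + 182 + 95 = 1146
Sum over 2–7: 33 + 252 + 123 + 182 + 95 + 131 = 816
CMA at t=4 = (1146 + 816) / (2·6) = 1962 / 12 = 163.500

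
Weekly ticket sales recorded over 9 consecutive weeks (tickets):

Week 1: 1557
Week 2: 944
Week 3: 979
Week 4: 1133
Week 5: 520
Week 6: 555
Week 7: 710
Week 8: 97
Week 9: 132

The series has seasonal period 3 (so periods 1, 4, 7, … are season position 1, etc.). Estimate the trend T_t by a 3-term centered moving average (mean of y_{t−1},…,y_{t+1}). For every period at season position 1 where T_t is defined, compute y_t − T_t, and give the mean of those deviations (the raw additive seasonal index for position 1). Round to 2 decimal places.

Season position 1 occurs at t = 4, 7 (where T_t is defined).
t=4: T_4 = 877.3333; y_4 − T_4 = 1133 − 877.3333 = 255.6667
t=7: T_7 = 454.0000; y_7 − T_7 = 710 − 454.0000 = 256.0000
Mean deviation: (255.6667 + 256.0000) / 2 = 255.83

255.83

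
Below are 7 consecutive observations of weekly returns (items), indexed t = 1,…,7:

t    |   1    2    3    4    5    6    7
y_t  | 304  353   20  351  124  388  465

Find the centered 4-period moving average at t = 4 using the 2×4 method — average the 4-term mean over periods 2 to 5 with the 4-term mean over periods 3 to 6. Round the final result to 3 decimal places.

Sum over 2–5: 353 + 20 + 351 + 124 = 848
Sum over 3–6: 20 + 351 + 124 + 388 = 883
CMA at t=4 = (848 + 883) / (2·4) = 1731 / 8 = 216.375

216.375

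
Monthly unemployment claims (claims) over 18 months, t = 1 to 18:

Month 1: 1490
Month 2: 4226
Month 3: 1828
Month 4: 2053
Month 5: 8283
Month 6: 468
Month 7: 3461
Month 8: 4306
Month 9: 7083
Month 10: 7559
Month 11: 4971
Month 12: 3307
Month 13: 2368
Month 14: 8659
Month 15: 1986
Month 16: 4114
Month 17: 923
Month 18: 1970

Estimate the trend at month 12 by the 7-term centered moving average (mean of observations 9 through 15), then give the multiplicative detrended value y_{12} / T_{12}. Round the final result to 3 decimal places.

0.644

Trend T_12 = (7083 + 7559 + 4971 + 3307 + 2368 + 8659 + 1986) / 7 = 35933/7 = 5133.28571
Ratio to trend: 3307 / 5133.28571 = 0.644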